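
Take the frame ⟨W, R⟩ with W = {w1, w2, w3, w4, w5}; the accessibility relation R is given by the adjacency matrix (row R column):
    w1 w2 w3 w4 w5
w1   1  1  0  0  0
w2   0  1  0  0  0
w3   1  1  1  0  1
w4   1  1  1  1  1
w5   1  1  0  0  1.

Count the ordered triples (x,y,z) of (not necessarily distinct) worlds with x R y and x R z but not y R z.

Enumerating: (w1,w2,w1), (w3,w1,w3), (w3,w1,w5), (w3,w2,w1), (w3,w2,w3), (w3,w2,w5), (w3,w5,w3), (w4,w1,w3), (w4,w1,w4), (w4,w1,w5), (w4,w2,w1), (w4,w2,w3), … and 8 more.
Total: 20.

20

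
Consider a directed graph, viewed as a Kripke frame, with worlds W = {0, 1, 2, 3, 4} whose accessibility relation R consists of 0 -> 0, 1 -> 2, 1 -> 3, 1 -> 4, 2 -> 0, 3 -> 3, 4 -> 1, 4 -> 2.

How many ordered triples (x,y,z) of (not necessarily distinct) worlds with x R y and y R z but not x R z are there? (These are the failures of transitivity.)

Enumerating: (1,2,0), (1,4,1), (4,1,3), (4,1,4), (4,2,0).

5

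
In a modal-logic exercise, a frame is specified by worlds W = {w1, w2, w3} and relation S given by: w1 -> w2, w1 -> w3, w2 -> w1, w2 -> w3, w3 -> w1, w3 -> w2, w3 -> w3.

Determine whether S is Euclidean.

No

Euclidean: no — w1 S w2 and w1 S w2, but not w2 S w2.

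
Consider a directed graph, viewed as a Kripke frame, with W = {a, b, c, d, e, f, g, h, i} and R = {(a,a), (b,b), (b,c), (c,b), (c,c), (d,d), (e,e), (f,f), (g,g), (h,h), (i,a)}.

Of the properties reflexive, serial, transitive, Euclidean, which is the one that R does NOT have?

Reflexive: no — i is not related to itself.
Serial: yes — every world has a successor (e.g. a R a).
Transitive: yes — every two-step R-path is closed by a direct edge.
Euclidean: yes — any two successors of a common world are R-related.
Only reflexive fails.

reflexive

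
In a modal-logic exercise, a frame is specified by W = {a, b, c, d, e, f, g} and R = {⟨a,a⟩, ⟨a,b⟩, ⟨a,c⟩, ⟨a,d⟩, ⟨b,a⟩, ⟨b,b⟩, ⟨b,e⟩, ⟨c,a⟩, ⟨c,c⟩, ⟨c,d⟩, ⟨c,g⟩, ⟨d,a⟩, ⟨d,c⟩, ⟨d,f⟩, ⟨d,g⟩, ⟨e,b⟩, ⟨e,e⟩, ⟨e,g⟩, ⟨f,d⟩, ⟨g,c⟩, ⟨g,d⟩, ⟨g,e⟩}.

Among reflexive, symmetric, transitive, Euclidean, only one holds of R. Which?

symmetric

Reflexive: no — d is not related to itself.
Symmetric: yes — every pair in R has its reverse in R.
Transitive: no — a R b and b R e, but not a R e.
Euclidean: no — a R b and a R c, but not b R c.
Only symmetric holds.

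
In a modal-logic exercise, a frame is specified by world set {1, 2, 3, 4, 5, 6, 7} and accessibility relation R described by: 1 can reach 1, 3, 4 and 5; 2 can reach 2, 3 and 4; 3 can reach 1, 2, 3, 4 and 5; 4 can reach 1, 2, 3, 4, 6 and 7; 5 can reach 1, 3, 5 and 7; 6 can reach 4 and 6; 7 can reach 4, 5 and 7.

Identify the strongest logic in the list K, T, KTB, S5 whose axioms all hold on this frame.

Reflexive (axiom T): yes — every world is R-related to itself.
Symmetric (axiom B): yes — every pair in R has its reverse in R.
Euclidean (axiom 5): no — 1 R 4 and 1 R 5, but not 4 R 5.
So F validates K, T, KTB; S5 would additionally require R to be Euclidean. The strongest is KTB.

KTB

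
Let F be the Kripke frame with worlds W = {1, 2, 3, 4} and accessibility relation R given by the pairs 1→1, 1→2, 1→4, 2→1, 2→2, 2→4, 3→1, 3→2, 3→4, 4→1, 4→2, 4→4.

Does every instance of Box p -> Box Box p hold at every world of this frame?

Yes

By correspondence theory, 4 is valid on a frame iff R is transitive.
Transitive: yes — every two-step R-path is closed by a direct edge.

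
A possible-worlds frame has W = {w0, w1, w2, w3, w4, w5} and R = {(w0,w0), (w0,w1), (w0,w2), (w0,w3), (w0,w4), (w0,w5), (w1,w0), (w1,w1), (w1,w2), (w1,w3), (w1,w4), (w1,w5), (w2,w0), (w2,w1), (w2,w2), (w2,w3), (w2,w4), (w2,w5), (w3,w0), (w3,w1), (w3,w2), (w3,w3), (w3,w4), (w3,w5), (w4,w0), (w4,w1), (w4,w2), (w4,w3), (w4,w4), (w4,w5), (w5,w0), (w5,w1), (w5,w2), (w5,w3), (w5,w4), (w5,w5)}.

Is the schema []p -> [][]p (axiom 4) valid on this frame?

By correspondence theory, 4 is valid on a frame iff R is transitive.
Transitive: yes — every two-step R-path is closed by a direct edge.

Yes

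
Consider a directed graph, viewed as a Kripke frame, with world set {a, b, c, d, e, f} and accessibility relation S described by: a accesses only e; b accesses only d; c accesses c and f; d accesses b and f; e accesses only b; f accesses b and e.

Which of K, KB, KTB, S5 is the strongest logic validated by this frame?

K

Symmetric (axiom B): no — a S e but not e S a.
Reflexive (axiom T): no — a is not related to itself.
Euclidean (axiom 5): no — d S b and d S f, but not b S f.
So F validates K; KB would additionally require S to be symmetric. The strongest is K.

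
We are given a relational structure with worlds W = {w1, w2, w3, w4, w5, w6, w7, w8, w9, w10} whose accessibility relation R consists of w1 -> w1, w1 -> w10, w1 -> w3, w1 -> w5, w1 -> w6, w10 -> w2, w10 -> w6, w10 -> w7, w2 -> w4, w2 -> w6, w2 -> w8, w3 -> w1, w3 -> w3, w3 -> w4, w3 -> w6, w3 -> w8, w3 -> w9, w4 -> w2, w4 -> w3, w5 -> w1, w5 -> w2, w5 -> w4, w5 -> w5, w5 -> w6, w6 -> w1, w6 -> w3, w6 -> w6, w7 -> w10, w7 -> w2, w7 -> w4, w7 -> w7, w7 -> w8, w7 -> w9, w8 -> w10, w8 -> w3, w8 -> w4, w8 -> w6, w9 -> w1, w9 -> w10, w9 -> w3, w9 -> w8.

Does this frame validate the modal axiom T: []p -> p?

The schema T characterises exactly the reflexive frames.
Reflexive: no — w2 is not related to itself.

No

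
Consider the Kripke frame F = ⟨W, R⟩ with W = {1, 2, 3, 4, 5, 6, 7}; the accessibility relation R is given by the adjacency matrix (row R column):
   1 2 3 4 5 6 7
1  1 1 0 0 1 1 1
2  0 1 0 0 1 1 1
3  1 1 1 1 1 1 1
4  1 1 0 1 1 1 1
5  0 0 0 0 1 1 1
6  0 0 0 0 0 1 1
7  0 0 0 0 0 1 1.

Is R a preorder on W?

Reflexive: yes — every world is R-related to itself.
Transitive: yes — every two-step R-path is closed by a direct edge.
So R is a preorder.

Yes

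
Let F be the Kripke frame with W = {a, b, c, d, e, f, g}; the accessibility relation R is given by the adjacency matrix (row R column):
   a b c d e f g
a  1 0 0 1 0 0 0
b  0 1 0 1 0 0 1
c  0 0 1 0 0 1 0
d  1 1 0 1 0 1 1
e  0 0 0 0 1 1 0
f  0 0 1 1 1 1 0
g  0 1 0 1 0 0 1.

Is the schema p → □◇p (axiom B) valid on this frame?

Yes

The schema B characterises exactly the symmetric frames.
Symmetric: yes — every pair in R has its reverse in R.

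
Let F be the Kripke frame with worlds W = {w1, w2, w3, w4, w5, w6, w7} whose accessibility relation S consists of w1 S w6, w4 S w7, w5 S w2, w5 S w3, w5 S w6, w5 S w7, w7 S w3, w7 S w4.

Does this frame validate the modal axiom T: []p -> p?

No

By correspondence theory, T is valid on a frame iff S is reflexive.
Reflexive: no — w1 is not related to itself.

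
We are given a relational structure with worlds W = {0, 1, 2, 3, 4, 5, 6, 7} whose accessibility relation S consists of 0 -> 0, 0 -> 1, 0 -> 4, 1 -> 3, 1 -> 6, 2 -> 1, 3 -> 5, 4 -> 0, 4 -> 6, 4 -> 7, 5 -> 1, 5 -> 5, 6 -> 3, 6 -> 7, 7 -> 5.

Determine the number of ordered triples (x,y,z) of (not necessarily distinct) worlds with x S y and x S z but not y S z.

Enumerating: (0,1,0), (0,1,1), (0,1,4), (0,4,1), (0,4,4), (1,3,3), (1,3,6), (1,6,6), (2,1,1), (4,0,6), (4,0,7), (4,6,0), … and 10 more.
Total: 22.

22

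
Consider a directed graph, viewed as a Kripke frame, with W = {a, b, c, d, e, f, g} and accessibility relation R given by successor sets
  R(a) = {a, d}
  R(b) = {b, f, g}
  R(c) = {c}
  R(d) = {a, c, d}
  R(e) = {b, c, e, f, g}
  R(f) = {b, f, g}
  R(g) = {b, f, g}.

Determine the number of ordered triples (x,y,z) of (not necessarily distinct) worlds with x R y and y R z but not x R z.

Enumerating: (a,d,c).

1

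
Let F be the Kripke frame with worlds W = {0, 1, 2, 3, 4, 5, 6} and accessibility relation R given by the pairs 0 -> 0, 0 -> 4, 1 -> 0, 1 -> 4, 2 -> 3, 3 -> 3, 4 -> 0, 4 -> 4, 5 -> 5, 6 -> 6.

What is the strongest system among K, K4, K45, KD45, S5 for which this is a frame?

KD45

Transitive (axiom 4): yes — every two-step R-path is closed by a direct edge.
Euclidean (axiom 5): yes — any two successors of a common world are R-related.
Serial (axiom D): yes — every world has a successor (e.g. 0 R 0).
Reflexive (axiom T): no — 1 is not related to itself.
So F validates K, K4, K45, KD45; S5 would additionally require R to be reflexive. The strongest is KD45.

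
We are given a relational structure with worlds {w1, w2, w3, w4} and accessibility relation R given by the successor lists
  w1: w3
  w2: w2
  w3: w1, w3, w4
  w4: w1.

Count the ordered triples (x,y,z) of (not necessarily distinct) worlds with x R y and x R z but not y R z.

5

Enumerating: (w3,w1,w1), (w3,w1,w4), (w3,w4,w3), (w3,w4,w4), (w4,w1,w1).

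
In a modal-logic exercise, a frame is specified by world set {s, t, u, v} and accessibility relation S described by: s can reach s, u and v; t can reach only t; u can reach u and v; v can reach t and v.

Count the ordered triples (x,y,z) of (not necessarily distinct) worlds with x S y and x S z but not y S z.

5

Enumerating: (s,u,s), (s,v,s), (s,v,u), (u,v,u), (v,t,v).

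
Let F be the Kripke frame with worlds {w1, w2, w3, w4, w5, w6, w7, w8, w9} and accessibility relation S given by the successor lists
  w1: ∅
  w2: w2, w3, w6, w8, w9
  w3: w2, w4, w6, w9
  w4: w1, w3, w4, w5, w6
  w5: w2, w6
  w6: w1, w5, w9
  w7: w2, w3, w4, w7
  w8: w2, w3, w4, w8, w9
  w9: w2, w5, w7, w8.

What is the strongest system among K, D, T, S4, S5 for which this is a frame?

Serial (axiom D): no — w1 has no S-successor.
Reflexive (axiom T): no — w1 is not related to itself.
Transitive (axiom 4): no — w2 S w3 and w3 S w4, but not w2 S w4.
Euclidean (axiom 5): no — w2 S w3 and w2 S w8, but not w3 S w8.
So F validates K; D would additionally require S to be serial. The strongest is K.

K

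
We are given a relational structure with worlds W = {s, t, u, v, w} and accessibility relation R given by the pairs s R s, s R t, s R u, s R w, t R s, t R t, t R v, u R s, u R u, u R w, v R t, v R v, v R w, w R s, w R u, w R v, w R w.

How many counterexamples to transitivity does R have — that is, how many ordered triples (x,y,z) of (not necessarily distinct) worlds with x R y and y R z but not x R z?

Enumerating: (s,t,v), (s,w,v), (t,s,u), (t,s,w), (t,v,w), (u,s,t), (u,w,v), (v,t,s), (v,w,s), (v,w,u), (w,s,t), (w,v,t).

12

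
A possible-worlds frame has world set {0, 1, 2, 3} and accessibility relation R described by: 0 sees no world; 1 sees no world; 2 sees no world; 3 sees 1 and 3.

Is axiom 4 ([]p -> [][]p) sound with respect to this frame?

Axiom 4 corresponds to the accessibility relation being transitive.
Transitive: yes — every two-step R-path is closed by a direct edge.

Yes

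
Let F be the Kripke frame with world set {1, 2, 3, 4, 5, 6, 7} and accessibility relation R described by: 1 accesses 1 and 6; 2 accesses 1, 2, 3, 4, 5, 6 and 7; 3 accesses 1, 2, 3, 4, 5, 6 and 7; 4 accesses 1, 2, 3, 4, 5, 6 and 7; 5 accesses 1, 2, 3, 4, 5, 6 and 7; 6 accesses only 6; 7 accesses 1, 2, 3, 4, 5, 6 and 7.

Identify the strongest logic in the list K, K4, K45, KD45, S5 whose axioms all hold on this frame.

Transitive (axiom 4): yes — every two-step R-path is closed by a direct edge.
Euclidean (axiom 5): no — 2 R 1 and 2 R 3, but not 1 R 3.
Serial (axiom D): yes — every world has a successor (e.g. 1 R 1).
Reflexive (axiom T): yes — every world is R-related to itself.
So F validates K, K4; K45 would additionally require R to be Euclidean. The strongest is K4.

K4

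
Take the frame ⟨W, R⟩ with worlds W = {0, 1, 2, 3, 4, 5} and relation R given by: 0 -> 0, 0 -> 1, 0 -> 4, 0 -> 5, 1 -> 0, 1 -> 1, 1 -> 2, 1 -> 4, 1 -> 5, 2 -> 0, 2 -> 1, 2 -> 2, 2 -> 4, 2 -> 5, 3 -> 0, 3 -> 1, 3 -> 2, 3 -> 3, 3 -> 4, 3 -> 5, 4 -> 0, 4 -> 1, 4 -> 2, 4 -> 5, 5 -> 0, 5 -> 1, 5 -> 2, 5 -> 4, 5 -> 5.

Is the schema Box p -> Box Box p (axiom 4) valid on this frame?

By correspondence theory, 4 is valid on a frame iff R is transitive.
Transitive: no — 0 R 1 and 1 R 2, but not 0 R 2.

No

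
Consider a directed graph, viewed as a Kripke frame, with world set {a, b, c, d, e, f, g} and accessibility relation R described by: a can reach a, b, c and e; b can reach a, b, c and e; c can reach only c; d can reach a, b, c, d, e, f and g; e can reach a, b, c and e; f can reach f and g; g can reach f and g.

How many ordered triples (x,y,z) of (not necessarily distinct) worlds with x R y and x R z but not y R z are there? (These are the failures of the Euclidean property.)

34

Enumerating: (a,c,a), (a,c,b), (a,c,e), (b,c,a), (b,c,b), (b,c,e), (d,a,d), (d,a,f), (d,a,g), (d,b,d), (d,b,f), (d,b,g), … and 22 more.
Total: 34.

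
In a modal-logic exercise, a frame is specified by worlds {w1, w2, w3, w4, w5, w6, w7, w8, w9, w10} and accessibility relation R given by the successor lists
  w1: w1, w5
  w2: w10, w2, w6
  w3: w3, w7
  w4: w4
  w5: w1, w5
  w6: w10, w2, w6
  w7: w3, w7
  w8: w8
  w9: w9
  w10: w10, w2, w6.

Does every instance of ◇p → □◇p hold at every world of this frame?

Yes

The schema 5 characterises exactly the Euclidean frames.
Euclidean: yes — any two successors of a common world are R-related.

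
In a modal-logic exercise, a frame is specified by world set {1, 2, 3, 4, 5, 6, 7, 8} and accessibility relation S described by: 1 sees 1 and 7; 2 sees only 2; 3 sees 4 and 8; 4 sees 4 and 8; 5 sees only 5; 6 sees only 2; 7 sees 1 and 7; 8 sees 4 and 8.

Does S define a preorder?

Reflexive: no — 3 is not related to itself.
Transitive: yes — every two-step S-path is closed by a direct edge.
So S is not a preorder.

No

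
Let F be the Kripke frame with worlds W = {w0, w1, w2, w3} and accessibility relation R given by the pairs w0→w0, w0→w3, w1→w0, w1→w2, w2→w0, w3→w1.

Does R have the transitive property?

Transitive: no — w0 R w3 and w3 R w1, but not w0 R w1.

No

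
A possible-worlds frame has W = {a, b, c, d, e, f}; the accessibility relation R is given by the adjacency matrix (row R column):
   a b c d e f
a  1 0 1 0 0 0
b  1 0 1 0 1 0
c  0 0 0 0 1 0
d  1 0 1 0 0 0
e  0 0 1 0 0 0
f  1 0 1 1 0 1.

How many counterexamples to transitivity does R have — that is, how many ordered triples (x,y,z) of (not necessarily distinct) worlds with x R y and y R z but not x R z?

5

Enumerating: (a,c,e), (c,e,c), (d,c,e), (e,c,e), (f,c,e).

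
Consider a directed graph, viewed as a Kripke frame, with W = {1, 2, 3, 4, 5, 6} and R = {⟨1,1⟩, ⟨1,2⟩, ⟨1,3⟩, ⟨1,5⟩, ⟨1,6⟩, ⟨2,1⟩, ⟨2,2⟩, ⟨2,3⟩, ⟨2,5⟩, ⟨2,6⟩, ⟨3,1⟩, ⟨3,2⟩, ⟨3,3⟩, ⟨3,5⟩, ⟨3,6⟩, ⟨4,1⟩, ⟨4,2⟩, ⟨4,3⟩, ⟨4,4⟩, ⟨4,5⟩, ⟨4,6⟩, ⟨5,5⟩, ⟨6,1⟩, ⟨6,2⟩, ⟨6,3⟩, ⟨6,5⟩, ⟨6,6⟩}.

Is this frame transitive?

Transitive: yes — every two-step R-path is closed by a direct edge.

Yes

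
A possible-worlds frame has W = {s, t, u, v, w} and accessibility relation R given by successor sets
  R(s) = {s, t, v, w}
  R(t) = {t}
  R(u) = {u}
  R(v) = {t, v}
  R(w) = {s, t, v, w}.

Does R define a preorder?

Reflexive: yes — every world is R-related to itself.
Transitive: yes — every two-step R-path is closed by a direct edge.
So R is a preorder.

Yes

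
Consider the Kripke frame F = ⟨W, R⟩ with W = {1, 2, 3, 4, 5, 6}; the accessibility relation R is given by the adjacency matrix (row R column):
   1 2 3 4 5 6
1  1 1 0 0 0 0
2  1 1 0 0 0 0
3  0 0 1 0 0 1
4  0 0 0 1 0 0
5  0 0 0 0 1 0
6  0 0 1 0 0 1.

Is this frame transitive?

Transitive: yes — every two-step R-path is closed by a direct edge.

Yes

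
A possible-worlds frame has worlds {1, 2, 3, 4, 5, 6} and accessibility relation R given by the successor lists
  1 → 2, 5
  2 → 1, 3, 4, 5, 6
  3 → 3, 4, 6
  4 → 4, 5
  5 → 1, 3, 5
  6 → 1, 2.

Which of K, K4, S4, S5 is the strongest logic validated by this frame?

K

Transitive (axiom 4): no — 1 R 2 and 2 R 3, but not 1 R 3.
Reflexive (axiom T): no — 1 is not related to itself.
Euclidean (axiom 5): no — 1 R 5 and 1 R 2, but not 5 R 2.
So F validates K; K4 would additionally require R to be transitive. The strongest is K.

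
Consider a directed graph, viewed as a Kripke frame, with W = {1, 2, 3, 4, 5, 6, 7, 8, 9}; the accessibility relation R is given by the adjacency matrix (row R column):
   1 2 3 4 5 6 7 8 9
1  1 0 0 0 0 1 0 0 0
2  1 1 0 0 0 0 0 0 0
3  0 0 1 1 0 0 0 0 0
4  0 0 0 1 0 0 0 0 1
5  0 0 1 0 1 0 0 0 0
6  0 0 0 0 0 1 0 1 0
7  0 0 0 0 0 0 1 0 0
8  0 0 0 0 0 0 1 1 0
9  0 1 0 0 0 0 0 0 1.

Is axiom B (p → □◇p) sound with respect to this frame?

No

By correspondence theory, B is valid on a frame iff R is symmetric.
Symmetric: no — 1 R 6 but not 6 R 1.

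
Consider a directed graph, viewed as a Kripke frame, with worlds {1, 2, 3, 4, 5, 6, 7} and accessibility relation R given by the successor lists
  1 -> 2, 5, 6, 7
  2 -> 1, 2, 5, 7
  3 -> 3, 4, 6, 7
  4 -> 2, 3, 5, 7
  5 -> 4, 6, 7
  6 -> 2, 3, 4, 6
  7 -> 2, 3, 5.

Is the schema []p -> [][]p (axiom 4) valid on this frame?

The schema 4 characterises exactly the transitive frames.
Transitive: no — 1 R 5 and 5 R 4, but not 1 R 4.

No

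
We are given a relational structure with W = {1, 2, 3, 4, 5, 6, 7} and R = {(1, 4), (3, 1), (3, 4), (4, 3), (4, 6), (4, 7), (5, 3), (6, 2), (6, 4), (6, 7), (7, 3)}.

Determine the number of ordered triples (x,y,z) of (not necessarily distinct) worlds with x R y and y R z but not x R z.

17

Enumerating: (1,4,3), (1,4,6), (1,4,7), (3,4,3), (3,4,6), (3,4,7), (4,3,1), (4,3,4), (4,6,2), (4,6,4), (5,3,1), (5,3,4), (6,4,3), (6,4,6), (6,7,3), (7,3,1), (7,3,4).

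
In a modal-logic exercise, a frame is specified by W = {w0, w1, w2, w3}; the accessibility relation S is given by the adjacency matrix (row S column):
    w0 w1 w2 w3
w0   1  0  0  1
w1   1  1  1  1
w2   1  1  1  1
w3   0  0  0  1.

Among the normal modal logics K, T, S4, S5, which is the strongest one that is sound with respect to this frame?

S4

Reflexive (axiom T): yes — every world is S-related to itself.
Transitive (axiom 4): yes — every two-step S-path is closed by a direct edge.
Euclidean (axiom 5): no — w1 S w0 and w1 S w2, but not w0 S w2.
So F validates K, T, S4; S5 would additionally require S to be Euclidean. The strongest is S4.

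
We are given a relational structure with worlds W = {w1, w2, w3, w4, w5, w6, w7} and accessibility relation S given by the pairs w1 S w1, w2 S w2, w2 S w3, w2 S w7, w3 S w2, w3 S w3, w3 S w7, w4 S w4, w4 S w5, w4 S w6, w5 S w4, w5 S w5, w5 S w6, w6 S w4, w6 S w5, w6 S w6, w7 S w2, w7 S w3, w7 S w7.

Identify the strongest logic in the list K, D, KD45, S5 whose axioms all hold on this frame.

S5

Serial (axiom D): yes — every world has a successor (e.g. w1 S w1).
Euclidean (axiom 5): yes — any two successors of a common world are S-related.
Transitive (axiom 4): yes — every two-step S-path is closed by a direct edge.
Reflexive (axiom T): yes — every world is S-related to itself.
So F validates K, D, KD45, S5. The strongest is S5.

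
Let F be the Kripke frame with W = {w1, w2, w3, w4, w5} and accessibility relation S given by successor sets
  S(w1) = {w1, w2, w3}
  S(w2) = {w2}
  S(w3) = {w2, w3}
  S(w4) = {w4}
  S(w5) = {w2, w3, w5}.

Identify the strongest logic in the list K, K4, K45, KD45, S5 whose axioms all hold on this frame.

Transitive (axiom 4): yes — every two-step S-path is closed by a direct edge.
Euclidean (axiom 5): no — w1 S w2 and w1 S w3, but not w2 S w3.
Serial (axiom D): yes — every world has a successor (e.g. w1 S w1).
Reflexive (axiom T): yes — every world is S-related to itself.
So F validates K, K4; K45 would additionally require S to be Euclidean. The strongest is K4.

K4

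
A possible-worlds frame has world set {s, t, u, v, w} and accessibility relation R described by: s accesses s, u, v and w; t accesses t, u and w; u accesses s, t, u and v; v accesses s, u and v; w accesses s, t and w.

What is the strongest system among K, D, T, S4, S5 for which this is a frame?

Serial (axiom D): yes — every world has a successor (e.g. s R s).
Reflexive (axiom T): yes — every world is R-related to itself.
Transitive (axiom 4): no — s R u and u R t, but not s R t.
Euclidean (axiom 5): no — s R u and s R w, but not u R w.
So F validates K, D, T; S4 would additionally require R to be transitive. The strongest is T.

T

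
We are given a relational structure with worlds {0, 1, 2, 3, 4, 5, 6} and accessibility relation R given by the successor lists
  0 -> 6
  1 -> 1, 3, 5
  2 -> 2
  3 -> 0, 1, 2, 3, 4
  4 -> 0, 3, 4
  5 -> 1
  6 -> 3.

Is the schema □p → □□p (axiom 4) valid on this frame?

No

By correspondence theory, 4 is valid on a frame iff R is transitive.
Transitive: no — 0 R 6 and 6 R 3, but not 0 R 3.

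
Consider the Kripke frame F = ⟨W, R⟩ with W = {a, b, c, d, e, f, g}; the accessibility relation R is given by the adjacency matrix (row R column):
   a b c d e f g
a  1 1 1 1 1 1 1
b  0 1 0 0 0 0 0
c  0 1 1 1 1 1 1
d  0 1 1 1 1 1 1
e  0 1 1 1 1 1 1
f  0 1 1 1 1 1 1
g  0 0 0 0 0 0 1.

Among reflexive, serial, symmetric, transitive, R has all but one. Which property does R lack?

symmetric

Reflexive: yes — every world is R-related to itself.
Serial: yes — every world has a successor (e.g. a R a).
Symmetric: no — a R b but not b R a.
Transitive: yes — every two-step R-path is closed by a direct edge.
Only symmetric fails.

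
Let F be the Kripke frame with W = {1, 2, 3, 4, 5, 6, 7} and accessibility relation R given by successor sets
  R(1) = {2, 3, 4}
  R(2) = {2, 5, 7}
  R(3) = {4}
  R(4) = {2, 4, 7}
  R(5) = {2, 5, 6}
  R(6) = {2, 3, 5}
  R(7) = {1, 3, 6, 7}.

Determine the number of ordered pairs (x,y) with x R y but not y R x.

Enumerating: (1,2), (1,3), (1,4), (2,7), (3,4), (4,2), (4,7), (6,2), (6,3), (7,1), (7,3), (7,6).

12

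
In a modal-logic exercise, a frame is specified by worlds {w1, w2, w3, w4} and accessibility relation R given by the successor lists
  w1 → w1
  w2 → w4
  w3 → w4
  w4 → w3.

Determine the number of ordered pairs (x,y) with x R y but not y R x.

1

Enumerating: (w2,w4).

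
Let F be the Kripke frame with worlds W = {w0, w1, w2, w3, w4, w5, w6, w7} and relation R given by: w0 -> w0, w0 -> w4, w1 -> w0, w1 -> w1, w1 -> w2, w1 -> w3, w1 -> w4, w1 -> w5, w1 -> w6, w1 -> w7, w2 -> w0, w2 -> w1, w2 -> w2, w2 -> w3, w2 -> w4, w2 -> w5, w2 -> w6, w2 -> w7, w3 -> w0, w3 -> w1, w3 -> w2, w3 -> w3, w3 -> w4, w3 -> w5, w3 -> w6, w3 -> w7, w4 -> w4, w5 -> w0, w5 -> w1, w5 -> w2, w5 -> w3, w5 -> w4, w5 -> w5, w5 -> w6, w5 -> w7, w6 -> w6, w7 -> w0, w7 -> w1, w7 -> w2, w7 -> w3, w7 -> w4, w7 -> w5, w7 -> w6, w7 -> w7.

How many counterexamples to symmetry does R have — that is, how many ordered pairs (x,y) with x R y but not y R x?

Enumerating: (w0,w4), (w1,w0), (w1,w4), (w1,w6), (w2,w0), (w2,w4), (w2,w6), (w3,w0), (w3,w4), (w3,w6), (w5,w0), (w5,w4), (w5,w6), (w7,w0), (w7,w4), (w7,w6).

16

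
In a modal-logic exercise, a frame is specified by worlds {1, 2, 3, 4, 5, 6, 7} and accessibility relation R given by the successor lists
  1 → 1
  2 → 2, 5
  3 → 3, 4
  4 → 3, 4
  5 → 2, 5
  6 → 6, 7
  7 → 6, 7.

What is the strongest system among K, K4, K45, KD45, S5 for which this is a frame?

Transitive (axiom 4): yes — every two-step R-path is closed by a direct edge.
Euclidean (axiom 5): yes — any two successors of a common world are R-related.
Serial (axiom D): yes — every world has a successor (e.g. 1 R 1).
Reflexive (axiom T): yes — every world is R-related to itself.
So F validates K, K4, K45, KD45, S5. The strongest is S5.

S5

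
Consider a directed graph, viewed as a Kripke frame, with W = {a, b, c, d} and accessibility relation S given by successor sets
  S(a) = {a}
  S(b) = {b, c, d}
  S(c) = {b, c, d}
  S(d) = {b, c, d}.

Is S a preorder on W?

Yes

Reflexive: yes — every world is S-related to itself.
Transitive: yes — every two-step S-path is closed by a direct edge.
So S is a preorder.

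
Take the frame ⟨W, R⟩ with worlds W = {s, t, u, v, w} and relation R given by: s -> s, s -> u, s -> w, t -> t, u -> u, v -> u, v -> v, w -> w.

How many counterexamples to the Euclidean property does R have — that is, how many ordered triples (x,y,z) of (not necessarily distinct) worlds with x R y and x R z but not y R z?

Enumerating: (s,u,s), (s,u,w), (s,w,s), (s,w,u), (v,u,v).

5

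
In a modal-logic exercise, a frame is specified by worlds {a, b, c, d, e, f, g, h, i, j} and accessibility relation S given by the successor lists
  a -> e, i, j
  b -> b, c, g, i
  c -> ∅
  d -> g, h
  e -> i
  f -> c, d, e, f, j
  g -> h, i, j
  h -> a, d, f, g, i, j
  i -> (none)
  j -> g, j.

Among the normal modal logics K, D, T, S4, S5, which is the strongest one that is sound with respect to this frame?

K

Serial (axiom D): no — c has no S-successor.
Reflexive (axiom T): no — a is not related to itself.
Transitive (axiom 4): no — a S j and j S g, but not a S g.
Euclidean (axiom 5): no — a S e and a S j, but not e S j.
So F validates K; D would additionally require S to be serial. The strongest is K.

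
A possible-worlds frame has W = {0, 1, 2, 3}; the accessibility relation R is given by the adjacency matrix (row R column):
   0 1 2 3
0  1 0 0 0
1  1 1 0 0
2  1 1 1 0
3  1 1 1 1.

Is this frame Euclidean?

No

Euclidean: no — 2 R 0 and 2 R 1, but not 0 R 1.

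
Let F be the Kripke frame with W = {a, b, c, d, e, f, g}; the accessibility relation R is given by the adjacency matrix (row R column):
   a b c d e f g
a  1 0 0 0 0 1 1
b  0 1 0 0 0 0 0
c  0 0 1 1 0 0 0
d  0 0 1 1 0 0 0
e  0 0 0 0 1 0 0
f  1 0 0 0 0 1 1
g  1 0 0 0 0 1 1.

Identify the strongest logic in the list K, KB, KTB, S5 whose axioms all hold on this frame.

Symmetric (axiom B): yes — every pair in R has its reverse in R.
Reflexive (axiom T): yes — every world is R-related to itself.
Euclidean (axiom 5): yes — any two successors of a common world are R-related.
So F validates K, KB, KTB, S5. The strongest is S5.

S5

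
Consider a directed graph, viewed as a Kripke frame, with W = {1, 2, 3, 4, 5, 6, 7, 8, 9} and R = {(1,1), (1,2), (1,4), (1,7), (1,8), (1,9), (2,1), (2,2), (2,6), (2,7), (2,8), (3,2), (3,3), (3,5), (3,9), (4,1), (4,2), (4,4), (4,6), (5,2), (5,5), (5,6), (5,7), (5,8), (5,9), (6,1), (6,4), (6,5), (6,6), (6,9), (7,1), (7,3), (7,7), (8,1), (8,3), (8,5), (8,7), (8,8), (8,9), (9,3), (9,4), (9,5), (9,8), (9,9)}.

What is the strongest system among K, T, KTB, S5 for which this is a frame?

Reflexive (axiom T): yes — every world is R-related to itself.
Symmetric (axiom B): no — 1 R 9 but not 9 R 1.
Euclidean (axiom 5): no — 1 R 2 and 1 R 4, but not 2 R 4.
So F validates K, T; KTB would additionally require R to be symmetric. The strongest is T.

T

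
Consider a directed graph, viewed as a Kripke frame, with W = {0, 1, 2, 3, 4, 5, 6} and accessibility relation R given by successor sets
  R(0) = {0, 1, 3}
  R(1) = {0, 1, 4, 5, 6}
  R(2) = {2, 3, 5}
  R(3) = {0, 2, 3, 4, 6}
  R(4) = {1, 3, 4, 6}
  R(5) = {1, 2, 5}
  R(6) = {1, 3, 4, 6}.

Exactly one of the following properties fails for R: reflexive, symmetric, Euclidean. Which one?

Reflexive: yes — every world is R-related to itself.
Symmetric: yes — every pair in R has its reverse in R.
Euclidean: no — 0 R 1 and 0 R 3, but not 1 R 3.
Only Euclidean fails.

Euclidean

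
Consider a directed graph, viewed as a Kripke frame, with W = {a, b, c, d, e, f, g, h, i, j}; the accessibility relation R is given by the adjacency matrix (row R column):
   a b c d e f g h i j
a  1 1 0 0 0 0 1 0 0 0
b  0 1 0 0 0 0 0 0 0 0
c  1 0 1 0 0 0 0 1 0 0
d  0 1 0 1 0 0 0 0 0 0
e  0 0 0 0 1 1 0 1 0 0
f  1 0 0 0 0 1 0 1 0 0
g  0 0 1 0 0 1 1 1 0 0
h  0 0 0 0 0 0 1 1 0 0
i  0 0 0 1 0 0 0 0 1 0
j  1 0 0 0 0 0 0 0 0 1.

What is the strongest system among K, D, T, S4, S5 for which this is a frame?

Serial (axiom D): yes — every world has a successor (e.g. a R a).
Reflexive (axiom T): yes — every world is R-related to itself.
Transitive (axiom 4): no — a R g and g R c, but not a R c.
Euclidean (axiom 5): no — a R b and a R g, but not b R g.
So F validates K, D, T; S4 would additionally require R to be transitive. The strongest is T.

T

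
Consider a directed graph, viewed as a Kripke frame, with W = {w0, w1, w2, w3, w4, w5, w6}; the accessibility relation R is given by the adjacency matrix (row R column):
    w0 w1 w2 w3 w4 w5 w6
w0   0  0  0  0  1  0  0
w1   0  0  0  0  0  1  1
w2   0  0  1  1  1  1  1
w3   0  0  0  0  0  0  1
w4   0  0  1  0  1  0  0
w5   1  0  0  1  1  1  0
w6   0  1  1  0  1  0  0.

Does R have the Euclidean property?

Euclidean: no — w1 R w5 and w1 R w6, but not w5 R w6.

No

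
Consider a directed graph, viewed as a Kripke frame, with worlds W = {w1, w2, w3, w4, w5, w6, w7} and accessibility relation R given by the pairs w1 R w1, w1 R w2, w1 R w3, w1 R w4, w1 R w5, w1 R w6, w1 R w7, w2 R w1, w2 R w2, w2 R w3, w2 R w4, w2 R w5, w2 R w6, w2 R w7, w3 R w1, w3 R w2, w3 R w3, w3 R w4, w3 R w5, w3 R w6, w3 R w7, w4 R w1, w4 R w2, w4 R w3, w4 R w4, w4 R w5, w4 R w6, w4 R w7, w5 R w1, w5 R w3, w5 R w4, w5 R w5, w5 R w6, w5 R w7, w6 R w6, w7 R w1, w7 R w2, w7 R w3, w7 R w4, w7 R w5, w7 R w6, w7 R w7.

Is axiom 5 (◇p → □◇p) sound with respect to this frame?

No

The schema 5 characterises exactly the Euclidean frames.
Euclidean: no — w1 R w5 and w1 R w2, but not w5 R w2.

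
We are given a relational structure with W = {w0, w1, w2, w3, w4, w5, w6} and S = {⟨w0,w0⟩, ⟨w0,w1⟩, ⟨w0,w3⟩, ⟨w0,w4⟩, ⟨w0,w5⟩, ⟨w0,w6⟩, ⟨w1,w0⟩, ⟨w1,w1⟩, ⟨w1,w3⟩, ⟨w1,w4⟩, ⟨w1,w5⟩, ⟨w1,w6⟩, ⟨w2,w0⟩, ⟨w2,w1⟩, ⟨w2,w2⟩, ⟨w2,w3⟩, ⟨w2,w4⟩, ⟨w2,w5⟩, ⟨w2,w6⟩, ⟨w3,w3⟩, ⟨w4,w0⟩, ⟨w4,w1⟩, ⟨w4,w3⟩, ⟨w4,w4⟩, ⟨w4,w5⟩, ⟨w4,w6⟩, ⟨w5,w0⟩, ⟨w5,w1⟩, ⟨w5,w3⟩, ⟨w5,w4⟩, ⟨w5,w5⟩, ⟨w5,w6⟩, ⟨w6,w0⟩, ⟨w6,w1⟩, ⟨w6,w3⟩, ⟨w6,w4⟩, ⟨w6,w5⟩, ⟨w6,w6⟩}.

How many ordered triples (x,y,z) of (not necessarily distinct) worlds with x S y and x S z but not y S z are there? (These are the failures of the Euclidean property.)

36

Enumerating: (w0,w3,w0), (w0,w3,w1), (w0,w3,w4), (w0,w3,w5), (w0,w3,w6), (w1,w3,w0), (w1,w3,w1), (w1,w3,w4), (w1,w3,w5), (w1,w3,w6), (w2,w0,w2), (w2,w1,w2), … and 24 more.
Total: 36.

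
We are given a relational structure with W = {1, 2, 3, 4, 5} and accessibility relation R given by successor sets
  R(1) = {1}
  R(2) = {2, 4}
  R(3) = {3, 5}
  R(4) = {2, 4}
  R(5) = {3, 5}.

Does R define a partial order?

Reflexive: yes — every world is R-related to itself.
Transitive: yes — every two-step R-path is closed by a direct edge.
Antisymmetric: no — 2 R 4 and 4 R 2 with 2 ≠ 4.
So R is not a partial order.

No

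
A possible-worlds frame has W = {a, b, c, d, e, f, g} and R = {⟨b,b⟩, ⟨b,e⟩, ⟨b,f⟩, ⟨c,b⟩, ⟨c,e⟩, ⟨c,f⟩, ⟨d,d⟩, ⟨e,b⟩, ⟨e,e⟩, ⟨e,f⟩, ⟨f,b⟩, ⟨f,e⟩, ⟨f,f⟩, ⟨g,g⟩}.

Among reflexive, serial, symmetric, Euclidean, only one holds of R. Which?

Euclidean

Reflexive: no — a is not related to itself.
Serial: no — a has no R-successor.
Symmetric: no — c R b but not b R c.
Euclidean: yes — any two successors of a common world are R-related.
Only Euclidean holds.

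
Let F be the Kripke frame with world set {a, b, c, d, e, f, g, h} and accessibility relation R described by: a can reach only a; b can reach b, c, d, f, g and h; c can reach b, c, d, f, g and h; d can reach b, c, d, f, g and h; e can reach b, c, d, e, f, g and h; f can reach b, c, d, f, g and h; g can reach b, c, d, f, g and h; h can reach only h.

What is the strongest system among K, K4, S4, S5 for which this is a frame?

S4

Transitive (axiom 4): yes — every two-step R-path is closed by a direct edge.
Reflexive (axiom T): yes — every world is R-related to itself.
Euclidean (axiom 5): no — b R h and b R c, but not h R c.
So F validates K, K4, S4; S5 would additionally require R to be Euclidean. The strongest is S4.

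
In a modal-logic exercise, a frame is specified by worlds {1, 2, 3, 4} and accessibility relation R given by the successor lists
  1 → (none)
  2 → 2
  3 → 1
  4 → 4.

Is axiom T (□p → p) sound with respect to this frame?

No

Axiom T corresponds to the accessibility relation being reflexive.
Reflexive: no — 1 is not related to itself.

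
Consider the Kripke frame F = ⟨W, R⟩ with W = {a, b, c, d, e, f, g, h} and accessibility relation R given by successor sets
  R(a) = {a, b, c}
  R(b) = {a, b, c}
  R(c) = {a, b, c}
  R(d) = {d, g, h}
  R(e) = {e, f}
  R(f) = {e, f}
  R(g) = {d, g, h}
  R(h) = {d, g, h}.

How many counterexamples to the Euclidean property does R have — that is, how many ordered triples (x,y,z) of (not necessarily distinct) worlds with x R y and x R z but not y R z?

R is Euclidean; there are no such tuples.

0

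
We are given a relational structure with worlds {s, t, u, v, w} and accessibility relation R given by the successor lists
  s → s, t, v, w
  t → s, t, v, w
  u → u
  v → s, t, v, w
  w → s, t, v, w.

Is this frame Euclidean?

Yes

Euclidean: yes — any two successors of a common world are R-related.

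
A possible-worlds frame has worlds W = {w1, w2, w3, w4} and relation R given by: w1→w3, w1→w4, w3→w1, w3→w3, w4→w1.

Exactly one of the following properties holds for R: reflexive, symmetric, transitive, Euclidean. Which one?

symmetric

Reflexive: no — w1 is not related to itself.
Symmetric: yes — every pair in R has its reverse in R.
Transitive: no — w3 R w1 and w1 R w4, but not w3 R w4.
Euclidean: no — w1 R w3 and w1 R w4, but not w3 R w4.
Only symmetric holds.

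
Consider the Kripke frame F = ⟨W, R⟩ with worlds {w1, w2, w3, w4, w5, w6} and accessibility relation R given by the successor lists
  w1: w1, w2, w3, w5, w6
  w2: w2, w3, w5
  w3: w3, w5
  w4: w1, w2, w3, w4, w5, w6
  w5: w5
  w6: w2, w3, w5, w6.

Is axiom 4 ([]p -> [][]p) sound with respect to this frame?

Axiom 4 corresponds to the accessibility relation being transitive.
Transitive: yes — every two-step R-path is closed by a direct edge.

Yes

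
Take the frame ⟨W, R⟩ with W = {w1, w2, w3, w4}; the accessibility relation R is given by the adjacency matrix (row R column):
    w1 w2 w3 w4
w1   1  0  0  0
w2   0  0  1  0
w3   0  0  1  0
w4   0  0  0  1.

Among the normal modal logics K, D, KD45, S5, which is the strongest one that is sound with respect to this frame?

KD45

Serial (axiom D): yes — every world has a successor (e.g. w1 R w1).
Euclidean (axiom 5): yes — any two successors of a common world are R-related.
Transitive (axiom 4): yes — every two-step R-path is closed by a direct edge.
Reflexive (axiom T): no — w2 is not related to itself.
So F validates K, D, KD45; S5 would additionally require R to be reflexive. The strongest is KD45.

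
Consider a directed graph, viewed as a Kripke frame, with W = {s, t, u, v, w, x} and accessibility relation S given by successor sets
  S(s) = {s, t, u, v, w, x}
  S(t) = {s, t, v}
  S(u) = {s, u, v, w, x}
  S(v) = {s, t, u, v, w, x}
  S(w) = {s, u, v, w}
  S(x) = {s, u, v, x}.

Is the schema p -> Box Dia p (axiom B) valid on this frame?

Yes

By correspondence theory, B is valid on a frame iff S is symmetric.
Symmetric: yes — every pair in S has its reverse in S.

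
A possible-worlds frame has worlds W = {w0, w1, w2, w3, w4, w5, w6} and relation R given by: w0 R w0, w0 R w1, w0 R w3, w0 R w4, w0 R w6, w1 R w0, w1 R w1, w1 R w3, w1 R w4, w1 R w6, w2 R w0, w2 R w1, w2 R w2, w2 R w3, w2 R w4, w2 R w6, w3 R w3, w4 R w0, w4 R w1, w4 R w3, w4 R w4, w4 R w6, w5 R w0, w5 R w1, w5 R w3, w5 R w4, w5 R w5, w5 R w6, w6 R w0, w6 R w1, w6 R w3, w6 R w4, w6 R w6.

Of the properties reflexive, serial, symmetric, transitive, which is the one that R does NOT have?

Reflexive: yes — every world is R-related to itself.
Serial: yes — every world has a successor (e.g. w0 R w0).
Symmetric: no — w0 R w3 but not w3 R w0.
Transitive: yes — every two-step R-path is closed by a direct edge.
Only symmetric fails.

symmetric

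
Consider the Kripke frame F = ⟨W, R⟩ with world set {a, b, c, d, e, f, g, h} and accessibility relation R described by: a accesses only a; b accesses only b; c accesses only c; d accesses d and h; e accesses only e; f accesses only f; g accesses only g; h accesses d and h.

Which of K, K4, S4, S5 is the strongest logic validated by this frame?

Transitive (axiom 4): yes — every two-step R-path is closed by a direct edge.
Reflexive (axiom T): yes — every world is R-related to itself.
Euclidean (axiom 5): yes — any two successors of a common world are R-related.
So F validates K, K4, S4, S5. The strongest is S5.

S5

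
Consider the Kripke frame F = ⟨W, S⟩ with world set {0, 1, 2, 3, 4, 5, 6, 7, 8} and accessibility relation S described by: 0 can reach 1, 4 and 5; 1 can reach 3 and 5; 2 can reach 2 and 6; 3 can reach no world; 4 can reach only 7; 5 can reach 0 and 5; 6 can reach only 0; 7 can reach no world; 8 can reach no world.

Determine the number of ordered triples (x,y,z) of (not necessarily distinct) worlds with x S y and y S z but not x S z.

Enumerating: (0,1,3), (0,4,7), (0,5,0), (1,5,0), (2,6,0), (5,0,1), (5,0,4), (6,0,1), (6,0,4), (6,0,5).

10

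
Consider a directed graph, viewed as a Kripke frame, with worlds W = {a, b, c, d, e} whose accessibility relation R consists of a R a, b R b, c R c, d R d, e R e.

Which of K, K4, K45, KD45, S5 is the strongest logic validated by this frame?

S5

Transitive (axiom 4): yes — every two-step R-path is closed by a direct edge.
Euclidean (axiom 5): yes — any two successors of a common world are R-related.
Serial (axiom D): yes — every world has a successor (e.g. a R a).
Reflexive (axiom T): yes — every world is R-related to itself.
So F validates K, K4, K45, KD45, S5. The strongest is S5.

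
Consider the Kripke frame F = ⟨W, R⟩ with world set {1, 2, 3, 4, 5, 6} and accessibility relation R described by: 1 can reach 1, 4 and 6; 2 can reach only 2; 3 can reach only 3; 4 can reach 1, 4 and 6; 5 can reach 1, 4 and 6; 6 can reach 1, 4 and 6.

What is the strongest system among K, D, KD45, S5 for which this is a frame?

KD45

Serial (axiom D): yes — every world has a successor (e.g. 1 R 1).
Euclidean (axiom 5): yes — any two successors of a common world are R-related.
Transitive (axiom 4): yes — every two-step R-path is closed by a direct edge.
Reflexive (axiom T): no — 5 is not related to itself.
So F validates K, D, KD45; S5 would additionally require R to be reflexive. The strongest is KD45.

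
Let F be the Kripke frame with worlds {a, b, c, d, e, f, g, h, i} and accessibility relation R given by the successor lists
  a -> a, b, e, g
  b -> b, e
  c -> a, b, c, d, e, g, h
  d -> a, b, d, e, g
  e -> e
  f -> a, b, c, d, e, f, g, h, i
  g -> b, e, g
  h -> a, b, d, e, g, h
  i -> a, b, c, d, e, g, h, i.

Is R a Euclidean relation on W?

No

Euclidean: no — a R b and a R g, but not b R g.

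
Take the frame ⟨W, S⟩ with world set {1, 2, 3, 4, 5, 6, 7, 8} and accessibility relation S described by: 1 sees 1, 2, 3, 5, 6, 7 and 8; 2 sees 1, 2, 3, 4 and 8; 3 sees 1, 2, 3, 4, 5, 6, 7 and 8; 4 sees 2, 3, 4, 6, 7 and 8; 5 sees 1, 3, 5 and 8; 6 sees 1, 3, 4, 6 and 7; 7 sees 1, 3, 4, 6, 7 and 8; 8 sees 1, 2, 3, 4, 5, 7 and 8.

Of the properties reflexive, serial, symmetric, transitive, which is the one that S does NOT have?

Reflexive: yes — every world is S-related to itself.
Serial: yes — every world has a successor (e.g. 1 S 1).
Symmetric: yes — every pair in S has its reverse in S.
Transitive: no — 1 S 2 and 2 S 4, but not 1 S 4.
Only transitive fails.

transitive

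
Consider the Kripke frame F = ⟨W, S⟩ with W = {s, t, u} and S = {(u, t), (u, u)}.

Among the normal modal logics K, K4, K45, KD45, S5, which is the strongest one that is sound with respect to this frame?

Transitive (axiom 4): yes — every two-step S-path is closed by a direct edge.
Euclidean (axiom 5): no — u S t and u S t, but not t S t.
Serial (axiom D): no — s has no S-successor.
Reflexive (axiom T): no — s is not related to itself.
So F validates K, K4; K45 would additionally require S to be Euclidean. The strongest is K4.

K4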